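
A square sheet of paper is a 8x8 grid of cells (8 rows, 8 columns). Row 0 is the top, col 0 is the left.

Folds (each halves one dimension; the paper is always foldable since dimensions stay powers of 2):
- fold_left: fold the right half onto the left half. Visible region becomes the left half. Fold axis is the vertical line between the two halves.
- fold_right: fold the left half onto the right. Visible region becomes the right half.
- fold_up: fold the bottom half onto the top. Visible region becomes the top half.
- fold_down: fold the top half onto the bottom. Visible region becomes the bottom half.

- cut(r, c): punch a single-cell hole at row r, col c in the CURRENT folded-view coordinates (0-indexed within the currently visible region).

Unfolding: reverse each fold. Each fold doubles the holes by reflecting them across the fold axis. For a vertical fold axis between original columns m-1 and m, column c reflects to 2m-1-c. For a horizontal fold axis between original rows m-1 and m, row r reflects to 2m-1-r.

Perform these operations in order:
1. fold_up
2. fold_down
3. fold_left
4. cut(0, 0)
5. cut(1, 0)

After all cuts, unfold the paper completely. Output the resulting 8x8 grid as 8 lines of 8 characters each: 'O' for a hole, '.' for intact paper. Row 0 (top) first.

Op 1 fold_up: fold axis h@4; visible region now rows[0,4) x cols[0,8) = 4x8
Op 2 fold_down: fold axis h@2; visible region now rows[2,4) x cols[0,8) = 2x8
Op 3 fold_left: fold axis v@4; visible region now rows[2,4) x cols[0,4) = 2x4
Op 4 cut(0, 0): punch at orig (2,0); cuts so far [(2, 0)]; region rows[2,4) x cols[0,4) = 2x4
Op 5 cut(1, 0): punch at orig (3,0); cuts so far [(2, 0), (3, 0)]; region rows[2,4) x cols[0,4) = 2x4
Unfold 1 (reflect across v@4): 4 holes -> [(2, 0), (2, 7), (3, 0), (3, 7)]
Unfold 2 (reflect across h@2): 8 holes -> [(0, 0), (0, 7), (1, 0), (1, 7), (2, 0), (2, 7), (3, 0), (3, 7)]
Unfold 3 (reflect across h@4): 16 holes -> [(0, 0), (0, 7), (1, 0), (1, 7), (2, 0), (2, 7), (3, 0), (3, 7), (4, 0), (4, 7), (5, 0), (5, 7), (6, 0), (6, 7), (7, 0), (7, 7)]

Answer: O......O
O......O
O......O
O......O
O......O
O......O
O......O
O......O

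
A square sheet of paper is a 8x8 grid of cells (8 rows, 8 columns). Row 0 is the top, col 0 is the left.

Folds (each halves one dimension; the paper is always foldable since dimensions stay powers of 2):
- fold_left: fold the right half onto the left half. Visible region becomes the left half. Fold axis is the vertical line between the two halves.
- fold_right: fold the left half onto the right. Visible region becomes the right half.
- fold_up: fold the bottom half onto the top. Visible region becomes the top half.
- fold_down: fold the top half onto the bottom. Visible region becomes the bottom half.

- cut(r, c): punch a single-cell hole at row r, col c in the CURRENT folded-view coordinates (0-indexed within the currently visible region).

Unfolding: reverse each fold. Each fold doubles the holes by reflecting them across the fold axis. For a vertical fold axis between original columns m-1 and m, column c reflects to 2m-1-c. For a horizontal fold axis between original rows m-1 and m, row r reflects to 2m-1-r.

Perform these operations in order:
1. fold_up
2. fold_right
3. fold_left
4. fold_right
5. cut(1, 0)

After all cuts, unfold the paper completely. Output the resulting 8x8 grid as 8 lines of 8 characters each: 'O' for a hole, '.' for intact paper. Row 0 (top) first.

Op 1 fold_up: fold axis h@4; visible region now rows[0,4) x cols[0,8) = 4x8
Op 2 fold_right: fold axis v@4; visible region now rows[0,4) x cols[4,8) = 4x4
Op 3 fold_left: fold axis v@6; visible region now rows[0,4) x cols[4,6) = 4x2
Op 4 fold_right: fold axis v@5; visible region now rows[0,4) x cols[5,6) = 4x1
Op 5 cut(1, 0): punch at orig (1,5); cuts so far [(1, 5)]; region rows[0,4) x cols[5,6) = 4x1
Unfold 1 (reflect across v@5): 2 holes -> [(1, 4), (1, 5)]
Unfold 2 (reflect across v@6): 4 holes -> [(1, 4), (1, 5), (1, 6), (1, 7)]
Unfold 3 (reflect across v@4): 8 holes -> [(1, 0), (1, 1), (1, 2), (1, 3), (1, 4), (1, 5), (1, 6), (1, 7)]
Unfold 4 (reflect across h@4): 16 holes -> [(1, 0), (1, 1), (1, 2), (1, 3), (1, 4), (1, 5), (1, 6), (1, 7), (6, 0), (6, 1), (6, 2), (6, 3), (6, 4), (6, 5), (6, 6), (6, 7)]

Answer: ........
OOOOOOOO
........
........
........
........
OOOOOOOO
........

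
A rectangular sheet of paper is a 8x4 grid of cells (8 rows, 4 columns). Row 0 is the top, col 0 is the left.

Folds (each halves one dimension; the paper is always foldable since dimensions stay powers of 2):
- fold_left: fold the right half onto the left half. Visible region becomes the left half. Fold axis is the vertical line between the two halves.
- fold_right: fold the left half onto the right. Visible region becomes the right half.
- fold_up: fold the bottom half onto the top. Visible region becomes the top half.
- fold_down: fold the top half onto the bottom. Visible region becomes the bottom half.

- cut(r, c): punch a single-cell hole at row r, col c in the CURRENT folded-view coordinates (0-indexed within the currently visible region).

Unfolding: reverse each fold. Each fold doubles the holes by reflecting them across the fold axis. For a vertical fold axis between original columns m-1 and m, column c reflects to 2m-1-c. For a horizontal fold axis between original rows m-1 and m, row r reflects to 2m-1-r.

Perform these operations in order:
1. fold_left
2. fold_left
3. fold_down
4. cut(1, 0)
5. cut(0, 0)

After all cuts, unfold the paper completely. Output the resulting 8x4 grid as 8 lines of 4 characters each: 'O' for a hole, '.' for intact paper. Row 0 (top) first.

Op 1 fold_left: fold axis v@2; visible region now rows[0,8) x cols[0,2) = 8x2
Op 2 fold_left: fold axis v@1; visible region now rows[0,8) x cols[0,1) = 8x1
Op 3 fold_down: fold axis h@4; visible region now rows[4,8) x cols[0,1) = 4x1
Op 4 cut(1, 0): punch at orig (5,0); cuts so far [(5, 0)]; region rows[4,8) x cols[0,1) = 4x1
Op 5 cut(0, 0): punch at orig (4,0); cuts so far [(4, 0), (5, 0)]; region rows[4,8) x cols[0,1) = 4x1
Unfold 1 (reflect across h@4): 4 holes -> [(2, 0), (3, 0), (4, 0), (5, 0)]
Unfold 2 (reflect across v@1): 8 holes -> [(2, 0), (2, 1), (3, 0), (3, 1), (4, 0), (4, 1), (5, 0), (5, 1)]
Unfold 3 (reflect across v@2): 16 holes -> [(2, 0), (2, 1), (2, 2), (2, 3), (3, 0), (3, 1), (3, 2), (3, 3), (4, 0), (4, 1), (4, 2), (4, 3), (5, 0), (5, 1), (5, 2), (5, 3)]

Answer: ....
....
OOOO
OOOO
OOOO
OOOO
....
....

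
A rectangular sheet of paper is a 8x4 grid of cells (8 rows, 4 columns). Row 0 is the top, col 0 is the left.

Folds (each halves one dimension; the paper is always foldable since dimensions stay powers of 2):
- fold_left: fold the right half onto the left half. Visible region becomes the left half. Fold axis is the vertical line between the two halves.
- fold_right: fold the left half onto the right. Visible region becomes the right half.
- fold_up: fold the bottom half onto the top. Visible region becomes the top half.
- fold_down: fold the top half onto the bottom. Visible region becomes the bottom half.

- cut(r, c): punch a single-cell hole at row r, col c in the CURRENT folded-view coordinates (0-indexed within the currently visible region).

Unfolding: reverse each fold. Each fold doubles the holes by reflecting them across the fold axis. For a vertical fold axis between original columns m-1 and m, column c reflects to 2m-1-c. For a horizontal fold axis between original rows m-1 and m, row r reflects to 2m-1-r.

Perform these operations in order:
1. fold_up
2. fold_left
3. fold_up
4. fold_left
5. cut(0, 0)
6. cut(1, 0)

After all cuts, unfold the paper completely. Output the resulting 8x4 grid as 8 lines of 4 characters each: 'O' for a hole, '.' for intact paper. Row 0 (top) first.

Op 1 fold_up: fold axis h@4; visible region now rows[0,4) x cols[0,4) = 4x4
Op 2 fold_left: fold axis v@2; visible region now rows[0,4) x cols[0,2) = 4x2
Op 3 fold_up: fold axis h@2; visible region now rows[0,2) x cols[0,2) = 2x2
Op 4 fold_left: fold axis v@1; visible region now rows[0,2) x cols[0,1) = 2x1
Op 5 cut(0, 0): punch at orig (0,0); cuts so far [(0, 0)]; region rows[0,2) x cols[0,1) = 2x1
Op 6 cut(1, 0): punch at orig (1,0); cuts so far [(0, 0), (1, 0)]; region rows[0,2) x cols[0,1) = 2x1
Unfold 1 (reflect across v@1): 4 holes -> [(0, 0), (0, 1), (1, 0), (1, 1)]
Unfold 2 (reflect across h@2): 8 holes -> [(0, 0), (0, 1), (1, 0), (1, 1), (2, 0), (2, 1), (3, 0), (3, 1)]
Unfold 3 (reflect across v@2): 16 holes -> [(0, 0), (0, 1), (0, 2), (0, 3), (1, 0), (1, 1), (1, 2), (1, 3), (2, 0), (2, 1), (2, 2), (2, 3), (3, 0), (3, 1), (3, 2), (3, 3)]
Unfold 4 (reflect across h@4): 32 holes -> [(0, 0), (0, 1), (0, 2), (0, 3), (1, 0), (1, 1), (1, 2), (1, 3), (2, 0), (2, 1), (2, 2), (2, 3), (3, 0), (3, 1), (3, 2), (3, 3), (4, 0), (4, 1), (4, 2), (4, 3), (5, 0), (5, 1), (5, 2), (5, 3), (6, 0), (6, 1), (6, 2), (6, 3), (7, 0), (7, 1), (7, 2), (7, 3)]

Answer: OOOO
OOOO
OOOO
OOOO
OOOO
OOOO
OOOO
OOOO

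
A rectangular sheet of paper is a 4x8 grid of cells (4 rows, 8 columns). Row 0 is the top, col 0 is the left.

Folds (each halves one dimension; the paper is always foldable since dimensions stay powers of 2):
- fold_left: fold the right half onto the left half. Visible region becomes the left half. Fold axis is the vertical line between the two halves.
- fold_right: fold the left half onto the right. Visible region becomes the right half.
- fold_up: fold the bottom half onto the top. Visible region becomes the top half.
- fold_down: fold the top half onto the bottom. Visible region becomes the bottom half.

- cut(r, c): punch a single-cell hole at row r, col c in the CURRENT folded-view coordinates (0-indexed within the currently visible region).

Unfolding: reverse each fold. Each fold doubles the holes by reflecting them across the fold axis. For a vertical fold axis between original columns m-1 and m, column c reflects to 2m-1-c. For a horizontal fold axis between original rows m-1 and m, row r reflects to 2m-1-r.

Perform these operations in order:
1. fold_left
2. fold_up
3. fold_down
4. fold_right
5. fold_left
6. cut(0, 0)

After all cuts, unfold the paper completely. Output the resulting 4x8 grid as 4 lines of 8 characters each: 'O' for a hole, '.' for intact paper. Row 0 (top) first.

Op 1 fold_left: fold axis v@4; visible region now rows[0,4) x cols[0,4) = 4x4
Op 2 fold_up: fold axis h@2; visible region now rows[0,2) x cols[0,4) = 2x4
Op 3 fold_down: fold axis h@1; visible region now rows[1,2) x cols[0,4) = 1x4
Op 4 fold_right: fold axis v@2; visible region now rows[1,2) x cols[2,4) = 1x2
Op 5 fold_left: fold axis v@3; visible region now rows[1,2) x cols[2,3) = 1x1
Op 6 cut(0, 0): punch at orig (1,2); cuts so far [(1, 2)]; region rows[1,2) x cols[2,3) = 1x1
Unfold 1 (reflect across v@3): 2 holes -> [(1, 2), (1, 3)]
Unfold 2 (reflect across v@2): 4 holes -> [(1, 0), (1, 1), (1, 2), (1, 3)]
Unfold 3 (reflect across h@1): 8 holes -> [(0, 0), (0, 1), (0, 2), (0, 3), (1, 0), (1, 1), (1, 2), (1, 3)]
Unfold 4 (reflect across h@2): 16 holes -> [(0, 0), (0, 1), (0, 2), (0, 3), (1, 0), (1, 1), (1, 2), (1, 3), (2, 0), (2, 1), (2, 2), (2, 3), (3, 0), (3, 1), (3, 2), (3, 3)]
Unfold 5 (reflect across v@4): 32 holes -> [(0, 0), (0, 1), (0, 2), (0, 3), (0, 4), (0, 5), (0, 6), (0, 7), (1, 0), (1, 1), (1, 2), (1, 3), (1, 4), (1, 5), (1, 6), (1, 7), (2, 0), (2, 1), (2, 2), (2, 3), (2, 4), (2, 5), (2, 6), (2, 7), (3, 0), (3, 1), (3, 2), (3, 3), (3, 4), (3, 5), (3, 6), (3, 7)]

Answer: OOOOOOOO
OOOOOOOO
OOOOOOOO
OOOOOOOO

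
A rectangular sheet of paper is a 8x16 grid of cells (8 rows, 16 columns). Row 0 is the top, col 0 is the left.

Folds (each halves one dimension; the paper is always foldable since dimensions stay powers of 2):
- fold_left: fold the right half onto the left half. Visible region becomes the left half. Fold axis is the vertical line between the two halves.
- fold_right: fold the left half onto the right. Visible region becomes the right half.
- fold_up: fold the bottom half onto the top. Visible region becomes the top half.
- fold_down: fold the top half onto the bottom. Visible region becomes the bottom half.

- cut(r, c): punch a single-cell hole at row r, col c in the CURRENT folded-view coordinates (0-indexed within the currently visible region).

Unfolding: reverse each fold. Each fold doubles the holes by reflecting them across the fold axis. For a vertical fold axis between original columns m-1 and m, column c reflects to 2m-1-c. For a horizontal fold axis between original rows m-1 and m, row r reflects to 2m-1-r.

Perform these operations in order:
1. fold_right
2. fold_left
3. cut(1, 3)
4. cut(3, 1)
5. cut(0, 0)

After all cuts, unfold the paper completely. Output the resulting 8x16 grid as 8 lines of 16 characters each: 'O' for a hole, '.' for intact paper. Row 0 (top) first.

Answer: O......OO......O
...OO......OO...
................
.O....O..O....O.
................
................
................
................

Derivation:
Op 1 fold_right: fold axis v@8; visible region now rows[0,8) x cols[8,16) = 8x8
Op 2 fold_left: fold axis v@12; visible region now rows[0,8) x cols[8,12) = 8x4
Op 3 cut(1, 3): punch at orig (1,11); cuts so far [(1, 11)]; region rows[0,8) x cols[8,12) = 8x4
Op 4 cut(3, 1): punch at orig (3,9); cuts so far [(1, 11), (3, 9)]; region rows[0,8) x cols[8,12) = 8x4
Op 5 cut(0, 0): punch at orig (0,8); cuts so far [(0, 8), (1, 11), (3, 9)]; region rows[0,8) x cols[8,12) = 8x4
Unfold 1 (reflect across v@12): 6 holes -> [(0, 8), (0, 15), (1, 11), (1, 12), (3, 9), (3, 14)]
Unfold 2 (reflect across v@8): 12 holes -> [(0, 0), (0, 7), (0, 8), (0, 15), (1, 3), (1, 4), (1, 11), (1, 12), (3, 1), (3, 6), (3, 9), (3, 14)]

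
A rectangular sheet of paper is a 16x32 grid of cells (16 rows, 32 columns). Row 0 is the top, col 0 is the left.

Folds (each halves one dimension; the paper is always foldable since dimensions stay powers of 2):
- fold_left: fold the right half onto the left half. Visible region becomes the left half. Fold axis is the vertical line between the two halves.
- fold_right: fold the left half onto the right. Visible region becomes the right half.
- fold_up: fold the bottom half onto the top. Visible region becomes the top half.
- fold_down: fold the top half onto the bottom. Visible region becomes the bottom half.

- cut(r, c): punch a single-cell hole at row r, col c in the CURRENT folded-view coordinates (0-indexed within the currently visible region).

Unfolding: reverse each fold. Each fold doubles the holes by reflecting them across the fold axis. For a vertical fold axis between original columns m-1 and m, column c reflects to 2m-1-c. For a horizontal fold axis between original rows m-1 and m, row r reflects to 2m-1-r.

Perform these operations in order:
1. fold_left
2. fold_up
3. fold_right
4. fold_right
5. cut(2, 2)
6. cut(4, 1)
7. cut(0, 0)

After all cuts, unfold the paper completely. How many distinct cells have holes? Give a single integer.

Answer: 48

Derivation:
Op 1 fold_left: fold axis v@16; visible region now rows[0,16) x cols[0,16) = 16x16
Op 2 fold_up: fold axis h@8; visible region now rows[0,8) x cols[0,16) = 8x16
Op 3 fold_right: fold axis v@8; visible region now rows[0,8) x cols[8,16) = 8x8
Op 4 fold_right: fold axis v@12; visible region now rows[0,8) x cols[12,16) = 8x4
Op 5 cut(2, 2): punch at orig (2,14); cuts so far [(2, 14)]; region rows[0,8) x cols[12,16) = 8x4
Op 6 cut(4, 1): punch at orig (4,13); cuts so far [(2, 14), (4, 13)]; region rows[0,8) x cols[12,16) = 8x4
Op 7 cut(0, 0): punch at orig (0,12); cuts so far [(0, 12), (2, 14), (4, 13)]; region rows[0,8) x cols[12,16) = 8x4
Unfold 1 (reflect across v@12): 6 holes -> [(0, 11), (0, 12), (2, 9), (2, 14), (4, 10), (4, 13)]
Unfold 2 (reflect across v@8): 12 holes -> [(0, 3), (0, 4), (0, 11), (0, 12), (2, 1), (2, 6), (2, 9), (2, 14), (4, 2), (4, 5), (4, 10), (4, 13)]
Unfold 3 (reflect across h@8): 24 holes -> [(0, 3), (0, 4), (0, 11), (0, 12), (2, 1), (2, 6), (2, 9), (2, 14), (4, 2), (4, 5), (4, 10), (4, 13), (11, 2), (11, 5), (11, 10), (11, 13), (13, 1), (13, 6), (13, 9), (13, 14), (15, 3), (15, 4), (15, 11), (15, 12)]
Unfold 4 (reflect across v@16): 48 holes -> [(0, 3), (0, 4), (0, 11), (0, 12), (0, 19), (0, 20), (0, 27), (0, 28), (2, 1), (2, 6), (2, 9), (2, 14), (2, 17), (2, 22), (2, 25), (2, 30), (4, 2), (4, 5), (4, 10), (4, 13), (4, 18), (4, 21), (4, 26), (4, 29), (11, 2), (11, 5), (11, 10), (11, 13), (11, 18), (11, 21), (11, 26), (11, 29), (13, 1), (13, 6), (13, 9), (13, 14), (13, 17), (13, 22), (13, 25), (13, 30), (15, 3), (15, 4), (15, 11), (15, 12), (15, 19), (15, 20), (15, 27), (15, 28)]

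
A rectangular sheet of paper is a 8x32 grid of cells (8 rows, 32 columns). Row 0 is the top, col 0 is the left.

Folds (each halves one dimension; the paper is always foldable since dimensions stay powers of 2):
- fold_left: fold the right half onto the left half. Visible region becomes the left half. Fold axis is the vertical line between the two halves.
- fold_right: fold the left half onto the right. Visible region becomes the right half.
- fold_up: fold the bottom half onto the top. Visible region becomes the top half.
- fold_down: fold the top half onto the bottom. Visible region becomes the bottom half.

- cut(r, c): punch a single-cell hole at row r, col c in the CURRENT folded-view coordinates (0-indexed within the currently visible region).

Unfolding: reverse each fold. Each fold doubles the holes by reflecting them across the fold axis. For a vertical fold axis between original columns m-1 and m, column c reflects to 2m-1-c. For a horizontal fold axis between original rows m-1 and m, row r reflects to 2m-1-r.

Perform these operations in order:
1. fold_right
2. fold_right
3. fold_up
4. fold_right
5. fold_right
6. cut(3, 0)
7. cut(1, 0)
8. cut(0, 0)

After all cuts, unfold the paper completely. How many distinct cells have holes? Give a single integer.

Answer: 96

Derivation:
Op 1 fold_right: fold axis v@16; visible region now rows[0,8) x cols[16,32) = 8x16
Op 2 fold_right: fold axis v@24; visible region now rows[0,8) x cols[24,32) = 8x8
Op 3 fold_up: fold axis h@4; visible region now rows[0,4) x cols[24,32) = 4x8
Op 4 fold_right: fold axis v@28; visible region now rows[0,4) x cols[28,32) = 4x4
Op 5 fold_right: fold axis v@30; visible region now rows[0,4) x cols[30,32) = 4x2
Op 6 cut(3, 0): punch at orig (3,30); cuts so far [(3, 30)]; region rows[0,4) x cols[30,32) = 4x2
Op 7 cut(1, 0): punch at orig (1,30); cuts so far [(1, 30), (3, 30)]; region rows[0,4) x cols[30,32) = 4x2
Op 8 cut(0, 0): punch at orig (0,30); cuts so far [(0, 30), (1, 30), (3, 30)]; region rows[0,4) x cols[30,32) = 4x2
Unfold 1 (reflect across v@30): 6 holes -> [(0, 29), (0, 30), (1, 29), (1, 30), (3, 29), (3, 30)]
Unfold 2 (reflect across v@28): 12 holes -> [(0, 25), (0, 26), (0, 29), (0, 30), (1, 25), (1, 26), (1, 29), (1, 30), (3, 25), (3, 26), (3, 29), (3, 30)]
Unfold 3 (reflect across h@4): 24 holes -> [(0, 25), (0, 26), (0, 29), (0, 30), (1, 25), (1, 26), (1, 29), (1, 30), (3, 25), (3, 26), (3, 29), (3, 30), (4, 25), (4, 26), (4, 29), (4, 30), (6, 25), (6, 26), (6, 29), (6, 30), (7, 25), (7, 26), (7, 29), (7, 30)]
Unfold 4 (reflect across v@24): 48 holes -> [(0, 17), (0, 18), (0, 21), (0, 22), (0, 25), (0, 26), (0, 29), (0, 30), (1, 17), (1, 18), (1, 21), (1, 22), (1, 25), (1, 26), (1, 29), (1, 30), (3, 17), (3, 18), (3, 21), (3, 22), (3, 25), (3, 26), (3, 29), (3, 30), (4, 17), (4, 18), (4, 21), (4, 22), (4, 25), (4, 26), (4, 29), (4, 30), (6, 17), (6, 18), (6, 21), (6, 22), (6, 25), (6, 26), (6, 29), (6, 30), (7, 17), (7, 18), (7, 21), (7, 22), (7, 25), (7, 26), (7, 29), (7, 30)]
Unfold 5 (reflect across v@16): 96 holes -> [(0, 1), (0, 2), (0, 5), (0, 6), (0, 9), (0, 10), (0, 13), (0, 14), (0, 17), (0, 18), (0, 21), (0, 22), (0, 25), (0, 26), (0, 29), (0, 30), (1, 1), (1, 2), (1, 5), (1, 6), (1, 9), (1, 10), (1, 13), (1, 14), (1, 17), (1, 18), (1, 21), (1, 22), (1, 25), (1, 26), (1, 29), (1, 30), (3, 1), (3, 2), (3, 5), (3, 6), (3, 9), (3, 10), (3, 13), (3, 14), (3, 17), (3, 18), (3, 21), (3, 22), (3, 25), (3, 26), (3, 29), (3, 30), (4, 1), (4, 2), (4, 5), (4, 6), (4, 9), (4, 10), (4, 13), (4, 14), (4, 17), (4, 18), (4, 21), (4, 22), (4, 25), (4, 26), (4, 29), (4, 30), (6, 1), (6, 2), (6, 5), (6, 6), (6, 9), (6, 10), (6, 13), (6, 14), (6, 17), (6, 18), (6, 21), (6, 22), (6, 25), (6, 26), (6, 29), (6, 30), (7, 1), (7, 2), (7, 5), (7, 6), (7, 9), (7, 10), (7, 13), (7, 14), (7, 17), (7, 18), (7, 21), (7, 22), (7, 25), (7, 26), (7, 29), (7, 30)]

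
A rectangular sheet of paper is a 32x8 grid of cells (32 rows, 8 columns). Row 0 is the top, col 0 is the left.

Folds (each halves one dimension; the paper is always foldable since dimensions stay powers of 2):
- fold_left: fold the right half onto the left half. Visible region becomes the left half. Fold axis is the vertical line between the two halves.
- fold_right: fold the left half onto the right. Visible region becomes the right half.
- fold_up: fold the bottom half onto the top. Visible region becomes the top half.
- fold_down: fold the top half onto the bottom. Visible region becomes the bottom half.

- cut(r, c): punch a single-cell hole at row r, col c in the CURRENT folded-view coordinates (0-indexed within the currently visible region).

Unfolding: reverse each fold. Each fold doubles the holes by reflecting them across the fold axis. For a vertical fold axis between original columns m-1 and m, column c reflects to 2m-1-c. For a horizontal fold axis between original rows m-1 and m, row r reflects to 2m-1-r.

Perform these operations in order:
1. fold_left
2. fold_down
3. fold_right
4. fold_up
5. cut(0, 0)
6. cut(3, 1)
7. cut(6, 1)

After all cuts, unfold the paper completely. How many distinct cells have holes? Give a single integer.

Answer: 48

Derivation:
Op 1 fold_left: fold axis v@4; visible region now rows[0,32) x cols[0,4) = 32x4
Op 2 fold_down: fold axis h@16; visible region now rows[16,32) x cols[0,4) = 16x4
Op 3 fold_right: fold axis v@2; visible region now rows[16,32) x cols[2,4) = 16x2
Op 4 fold_up: fold axis h@24; visible region now rows[16,24) x cols[2,4) = 8x2
Op 5 cut(0, 0): punch at orig (16,2); cuts so far [(16, 2)]; region rows[16,24) x cols[2,4) = 8x2
Op 6 cut(3, 1): punch at orig (19,3); cuts so far [(16, 2), (19, 3)]; region rows[16,24) x cols[2,4) = 8x2
Op 7 cut(6, 1): punch at orig (22,3); cuts so far [(16, 2), (19, 3), (22, 3)]; region rows[16,24) x cols[2,4) = 8x2
Unfold 1 (reflect across h@24): 6 holes -> [(16, 2), (19, 3), (22, 3), (25, 3), (28, 3), (31, 2)]
Unfold 2 (reflect across v@2): 12 holes -> [(16, 1), (16, 2), (19, 0), (19, 3), (22, 0), (22, 3), (25, 0), (25, 3), (28, 0), (28, 3), (31, 1), (31, 2)]
Unfold 3 (reflect across h@16): 24 holes -> [(0, 1), (0, 2), (3, 0), (3, 3), (6, 0), (6, 3), (9, 0), (9, 3), (12, 0), (12, 3), (15, 1), (15, 2), (16, 1), (16, 2), (19, 0), (19, 3), (22, 0), (22, 3), (25, 0), (25, 3), (28, 0), (28, 3), (31, 1), (31, 2)]
Unfold 4 (reflect across v@4): 48 holes -> [(0, 1), (0, 2), (0, 5), (0, 6), (3, 0), (3, 3), (3, 4), (3, 7), (6, 0), (6, 3), (6, 4), (6, 7), (9, 0), (9, 3), (9, 4), (9, 7), (12, 0), (12, 3), (12, 4), (12, 7), (15, 1), (15, 2), (15, 5), (15, 6), (16, 1), (16, 2), (16, 5), (16, 6), (19, 0), (19, 3), (19, 4), (19, 7), (22, 0), (22, 3), (22, 4), (22, 7), (25, 0), (25, 3), (25, 4), (25, 7), (28, 0), (28, 3), (28, 4), (28, 7), (31, 1), (31, 2), (31, 5), (31, 6)]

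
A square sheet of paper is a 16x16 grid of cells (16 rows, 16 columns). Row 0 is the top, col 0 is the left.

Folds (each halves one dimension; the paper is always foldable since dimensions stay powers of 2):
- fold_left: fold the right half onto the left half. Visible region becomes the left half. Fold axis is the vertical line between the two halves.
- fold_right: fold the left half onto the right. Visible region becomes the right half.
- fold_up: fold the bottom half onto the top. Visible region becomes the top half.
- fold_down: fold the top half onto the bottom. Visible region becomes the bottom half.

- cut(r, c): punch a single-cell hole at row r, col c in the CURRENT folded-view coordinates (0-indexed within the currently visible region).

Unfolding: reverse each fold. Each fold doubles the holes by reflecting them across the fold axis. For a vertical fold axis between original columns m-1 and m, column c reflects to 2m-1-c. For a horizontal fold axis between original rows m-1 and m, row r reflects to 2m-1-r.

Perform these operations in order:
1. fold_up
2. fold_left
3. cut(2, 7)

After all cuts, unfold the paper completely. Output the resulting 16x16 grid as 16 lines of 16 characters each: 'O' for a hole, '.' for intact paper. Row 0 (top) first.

Op 1 fold_up: fold axis h@8; visible region now rows[0,8) x cols[0,16) = 8x16
Op 2 fold_left: fold axis v@8; visible region now rows[0,8) x cols[0,8) = 8x8
Op 3 cut(2, 7): punch at orig (2,7); cuts so far [(2, 7)]; region rows[0,8) x cols[0,8) = 8x8
Unfold 1 (reflect across v@8): 2 holes -> [(2, 7), (2, 8)]
Unfold 2 (reflect across h@8): 4 holes -> [(2, 7), (2, 8), (13, 7), (13, 8)]

Answer: ................
................
.......OO.......
................
................
................
................
................
................
................
................
................
................
.......OO.......
................
................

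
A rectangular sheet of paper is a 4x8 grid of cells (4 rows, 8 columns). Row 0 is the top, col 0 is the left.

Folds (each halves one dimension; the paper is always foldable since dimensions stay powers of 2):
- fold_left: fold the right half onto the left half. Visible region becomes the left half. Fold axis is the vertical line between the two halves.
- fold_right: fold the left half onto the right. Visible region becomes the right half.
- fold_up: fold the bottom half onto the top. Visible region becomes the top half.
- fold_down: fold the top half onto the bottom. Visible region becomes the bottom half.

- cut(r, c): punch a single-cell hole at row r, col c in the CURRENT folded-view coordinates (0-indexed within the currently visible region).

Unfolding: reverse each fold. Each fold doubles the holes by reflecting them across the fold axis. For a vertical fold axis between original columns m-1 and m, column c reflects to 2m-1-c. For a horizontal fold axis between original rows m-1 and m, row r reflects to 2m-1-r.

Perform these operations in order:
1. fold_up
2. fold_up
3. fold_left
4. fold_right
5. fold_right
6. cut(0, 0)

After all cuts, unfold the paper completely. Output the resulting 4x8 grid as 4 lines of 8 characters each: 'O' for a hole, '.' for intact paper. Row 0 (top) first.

Answer: OOOOOOOO
OOOOOOOO
OOOOOOOO
OOOOOOOO

Derivation:
Op 1 fold_up: fold axis h@2; visible region now rows[0,2) x cols[0,8) = 2x8
Op 2 fold_up: fold axis h@1; visible region now rows[0,1) x cols[0,8) = 1x8
Op 3 fold_left: fold axis v@4; visible region now rows[0,1) x cols[0,4) = 1x4
Op 4 fold_right: fold axis v@2; visible region now rows[0,1) x cols[2,4) = 1x2
Op 5 fold_right: fold axis v@3; visible region now rows[0,1) x cols[3,4) = 1x1
Op 6 cut(0, 0): punch at orig (0,3); cuts so far [(0, 3)]; region rows[0,1) x cols[3,4) = 1x1
Unfold 1 (reflect across v@3): 2 holes -> [(0, 2), (0, 3)]
Unfold 2 (reflect across v@2): 4 holes -> [(0, 0), (0, 1), (0, 2), (0, 3)]
Unfold 3 (reflect across v@4): 8 holes -> [(0, 0), (0, 1), (0, 2), (0, 3), (0, 4), (0, 5), (0, 6), (0, 7)]
Unfold 4 (reflect across h@1): 16 holes -> [(0, 0), (0, 1), (0, 2), (0, 3), (0, 4), (0, 5), (0, 6), (0, 7), (1, 0), (1, 1), (1, 2), (1, 3), (1, 4), (1, 5), (1, 6), (1, 7)]
Unfold 5 (reflect across h@2): 32 holes -> [(0, 0), (0, 1), (0, 2), (0, 3), (0, 4), (0, 5), (0, 6), (0, 7), (1, 0), (1, 1), (1, 2), (1, 3), (1, 4), (1, 5), (1, 6), (1, 7), (2, 0), (2, 1), (2, 2), (2, 3), (2, 4), (2, 5), (2, 6), (2, 7), (3, 0), (3, 1), (3, 2), (3, 3), (3, 4), (3, 5), (3, 6), (3, 7)]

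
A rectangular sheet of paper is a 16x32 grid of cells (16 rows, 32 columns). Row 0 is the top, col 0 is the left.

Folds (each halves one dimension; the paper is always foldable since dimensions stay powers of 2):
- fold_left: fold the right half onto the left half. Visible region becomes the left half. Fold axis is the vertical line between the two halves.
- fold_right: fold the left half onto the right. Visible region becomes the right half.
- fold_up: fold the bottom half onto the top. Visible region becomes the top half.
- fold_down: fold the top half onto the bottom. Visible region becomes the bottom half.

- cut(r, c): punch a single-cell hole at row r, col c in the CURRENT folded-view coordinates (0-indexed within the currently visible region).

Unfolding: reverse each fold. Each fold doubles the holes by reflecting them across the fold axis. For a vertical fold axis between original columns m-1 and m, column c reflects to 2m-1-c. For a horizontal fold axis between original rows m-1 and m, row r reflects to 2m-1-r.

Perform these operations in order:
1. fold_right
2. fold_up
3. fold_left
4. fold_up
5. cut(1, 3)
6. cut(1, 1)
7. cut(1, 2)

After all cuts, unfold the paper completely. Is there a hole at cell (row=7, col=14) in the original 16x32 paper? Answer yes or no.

Answer: no

Derivation:
Op 1 fold_right: fold axis v@16; visible region now rows[0,16) x cols[16,32) = 16x16
Op 2 fold_up: fold axis h@8; visible region now rows[0,8) x cols[16,32) = 8x16
Op 3 fold_left: fold axis v@24; visible region now rows[0,8) x cols[16,24) = 8x8
Op 4 fold_up: fold axis h@4; visible region now rows[0,4) x cols[16,24) = 4x8
Op 5 cut(1, 3): punch at orig (1,19); cuts so far [(1, 19)]; region rows[0,4) x cols[16,24) = 4x8
Op 6 cut(1, 1): punch at orig (1,17); cuts so far [(1, 17), (1, 19)]; region rows[0,4) x cols[16,24) = 4x8
Op 7 cut(1, 2): punch at orig (1,18); cuts so far [(1, 17), (1, 18), (1, 19)]; region rows[0,4) x cols[16,24) = 4x8
Unfold 1 (reflect across h@4): 6 holes -> [(1, 17), (1, 18), (1, 19), (6, 17), (6, 18), (6, 19)]
Unfold 2 (reflect across v@24): 12 holes -> [(1, 17), (1, 18), (1, 19), (1, 28), (1, 29), (1, 30), (6, 17), (6, 18), (6, 19), (6, 28), (6, 29), (6, 30)]
Unfold 3 (reflect across h@8): 24 holes -> [(1, 17), (1, 18), (1, 19), (1, 28), (1, 29), (1, 30), (6, 17), (6, 18), (6, 19), (6, 28), (6, 29), (6, 30), (9, 17), (9, 18), (9, 19), (9, 28), (9, 29), (9, 30), (14, 17), (14, 18), (14, 19), (14, 28), (14, 29), (14, 30)]
Unfold 4 (reflect across v@16): 48 holes -> [(1, 1), (1, 2), (1, 3), (1, 12), (1, 13), (1, 14), (1, 17), (1, 18), (1, 19), (1, 28), (1, 29), (1, 30), (6, 1), (6, 2), (6, 3), (6, 12), (6, 13), (6, 14), (6, 17), (6, 18), (6, 19), (6, 28), (6, 29), (6, 30), (9, 1), (9, 2), (9, 3), (9, 12), (9, 13), (9, 14), (9, 17), (9, 18), (9, 19), (9, 28), (9, 29), (9, 30), (14, 1), (14, 2), (14, 3), (14, 12), (14, 13), (14, 14), (14, 17), (14, 18), (14, 19), (14, 28), (14, 29), (14, 30)]
Holes: [(1, 1), (1, 2), (1, 3), (1, 12), (1, 13), (1, 14), (1, 17), (1, 18), (1, 19), (1, 28), (1, 29), (1, 30), (6, 1), (6, 2), (6, 3), (6, 12), (6, 13), (6, 14), (6, 17), (6, 18), (6, 19), (6, 28), (6, 29), (6, 30), (9, 1), (9, 2), (9, 3), (9, 12), (9, 13), (9, 14), (9, 17), (9, 18), (9, 19), (9, 28), (9, 29), (9, 30), (14, 1), (14, 2), (14, 3), (14, 12), (14, 13), (14, 14), (14, 17), (14, 18), (14, 19), (14, 28), (14, 29), (14, 30)]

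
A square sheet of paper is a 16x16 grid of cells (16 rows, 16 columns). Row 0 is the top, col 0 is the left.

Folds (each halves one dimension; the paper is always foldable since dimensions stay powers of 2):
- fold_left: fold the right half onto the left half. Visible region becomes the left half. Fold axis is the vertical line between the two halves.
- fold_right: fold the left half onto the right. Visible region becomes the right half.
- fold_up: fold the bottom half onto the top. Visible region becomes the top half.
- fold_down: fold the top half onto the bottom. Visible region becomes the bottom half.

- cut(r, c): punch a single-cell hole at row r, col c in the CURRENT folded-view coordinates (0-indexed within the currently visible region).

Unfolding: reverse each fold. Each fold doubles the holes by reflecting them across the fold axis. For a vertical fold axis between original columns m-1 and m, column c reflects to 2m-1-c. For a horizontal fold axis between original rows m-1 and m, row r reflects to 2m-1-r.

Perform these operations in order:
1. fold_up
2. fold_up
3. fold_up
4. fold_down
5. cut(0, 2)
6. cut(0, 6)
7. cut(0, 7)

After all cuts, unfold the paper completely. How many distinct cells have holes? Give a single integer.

Answer: 48

Derivation:
Op 1 fold_up: fold axis h@8; visible region now rows[0,8) x cols[0,16) = 8x16
Op 2 fold_up: fold axis h@4; visible region now rows[0,4) x cols[0,16) = 4x16
Op 3 fold_up: fold axis h@2; visible region now rows[0,2) x cols[0,16) = 2x16
Op 4 fold_down: fold axis h@1; visible region now rows[1,2) x cols[0,16) = 1x16
Op 5 cut(0, 2): punch at orig (1,2); cuts so far [(1, 2)]; region rows[1,2) x cols[0,16) = 1x16
Op 6 cut(0, 6): punch at orig (1,6); cuts so far [(1, 2), (1, 6)]; region rows[1,2) x cols[0,16) = 1x16
Op 7 cut(0, 7): punch at orig (1,7); cuts so far [(1, 2), (1, 6), (1, 7)]; region rows[1,2) x cols[0,16) = 1x16
Unfold 1 (reflect across h@1): 6 holes -> [(0, 2), (0, 6), (0, 7), (1, 2), (1, 6), (1, 7)]
Unfold 2 (reflect across h@2): 12 holes -> [(0, 2), (0, 6), (0, 7), (1, 2), (1, 6), (1, 7), (2, 2), (2, 6), (2, 7), (3, 2), (3, 6), (3, 7)]
Unfold 3 (reflect across h@4): 24 holes -> [(0, 2), (0, 6), (0, 7), (1, 2), (1, 6), (1, 7), (2, 2), (2, 6), (2, 7), (3, 2), (3, 6), (3, 7), (4, 2), (4, 6), (4, 7), (5, 2), (5, 6), (5, 7), (6, 2), (6, 6), (6, 7), (7, 2), (7, 6), (7, 7)]
Unfold 4 (reflect across h@8): 48 holes -> [(0, 2), (0, 6), (0, 7), (1, 2), (1, 6), (1, 7), (2, 2), (2, 6), (2, 7), (3, 2), (3, 6), (3, 7), (4, 2), (4, 6), (4, 7), (5, 2), (5, 6), (5, 7), (6, 2), (6, 6), (6, 7), (7, 2), (7, 6), (7, 7), (8, 2), (8, 6), (8, 7), (9, 2), (9, 6), (9, 7), (10, 2), (10, 6), (10, 7), (11, 2), (11, 6), (11, 7), (12, 2), (12, 6), (12, 7), (13, 2), (13, 6), (13, 7), (14, 2), (14, 6), (14, 7), (15, 2), (15, 6), (15, 7)]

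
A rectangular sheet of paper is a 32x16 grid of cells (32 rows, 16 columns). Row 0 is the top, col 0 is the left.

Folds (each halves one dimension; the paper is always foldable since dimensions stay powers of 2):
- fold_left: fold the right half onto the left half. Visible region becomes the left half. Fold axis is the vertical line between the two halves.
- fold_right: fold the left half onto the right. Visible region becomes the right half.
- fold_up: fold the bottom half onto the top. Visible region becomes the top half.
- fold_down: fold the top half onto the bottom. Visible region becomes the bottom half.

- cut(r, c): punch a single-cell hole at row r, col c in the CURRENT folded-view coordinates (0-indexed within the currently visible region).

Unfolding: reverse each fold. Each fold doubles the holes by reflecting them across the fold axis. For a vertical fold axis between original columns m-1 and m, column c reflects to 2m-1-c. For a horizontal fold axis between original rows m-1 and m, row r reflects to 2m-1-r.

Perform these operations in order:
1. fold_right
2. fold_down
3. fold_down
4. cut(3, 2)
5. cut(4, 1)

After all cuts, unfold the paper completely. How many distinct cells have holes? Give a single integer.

Answer: 16

Derivation:
Op 1 fold_right: fold axis v@8; visible region now rows[0,32) x cols[8,16) = 32x8
Op 2 fold_down: fold axis h@16; visible region now rows[16,32) x cols[8,16) = 16x8
Op 3 fold_down: fold axis h@24; visible region now rows[24,32) x cols[8,16) = 8x8
Op 4 cut(3, 2): punch at orig (27,10); cuts so far [(27, 10)]; region rows[24,32) x cols[8,16) = 8x8
Op 5 cut(4, 1): punch at orig (28,9); cuts so far [(27, 10), (28, 9)]; region rows[24,32) x cols[8,16) = 8x8
Unfold 1 (reflect across h@24): 4 holes -> [(19, 9), (20, 10), (27, 10), (28, 9)]
Unfold 2 (reflect across h@16): 8 holes -> [(3, 9), (4, 10), (11, 10), (12, 9), (19, 9), (20, 10), (27, 10), (28, 9)]
Unfold 3 (reflect across v@8): 16 holes -> [(3, 6), (3, 9), (4, 5), (4, 10), (11, 5), (11, 10), (12, 6), (12, 9), (19, 6), (19, 9), (20, 5), (20, 10), (27, 5), (27, 10), (28, 6), (28, 9)]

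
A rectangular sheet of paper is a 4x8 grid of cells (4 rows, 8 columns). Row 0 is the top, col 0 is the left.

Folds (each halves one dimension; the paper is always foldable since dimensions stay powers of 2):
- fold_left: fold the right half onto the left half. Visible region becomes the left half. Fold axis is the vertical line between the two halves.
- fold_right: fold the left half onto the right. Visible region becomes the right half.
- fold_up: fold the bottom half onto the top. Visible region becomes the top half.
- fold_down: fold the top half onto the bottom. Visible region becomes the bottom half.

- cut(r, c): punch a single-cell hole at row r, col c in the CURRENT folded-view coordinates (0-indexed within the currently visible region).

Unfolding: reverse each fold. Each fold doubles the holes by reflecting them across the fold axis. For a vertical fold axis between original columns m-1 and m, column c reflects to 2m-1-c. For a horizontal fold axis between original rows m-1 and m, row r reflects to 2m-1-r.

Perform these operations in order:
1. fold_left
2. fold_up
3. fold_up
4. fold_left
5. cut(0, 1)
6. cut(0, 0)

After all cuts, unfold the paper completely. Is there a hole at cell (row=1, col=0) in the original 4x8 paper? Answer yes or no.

Answer: yes

Derivation:
Op 1 fold_left: fold axis v@4; visible region now rows[0,4) x cols[0,4) = 4x4
Op 2 fold_up: fold axis h@2; visible region now rows[0,2) x cols[0,4) = 2x4
Op 3 fold_up: fold axis h@1; visible region now rows[0,1) x cols[0,4) = 1x4
Op 4 fold_left: fold axis v@2; visible region now rows[0,1) x cols[0,2) = 1x2
Op 5 cut(0, 1): punch at orig (0,1); cuts so far [(0, 1)]; region rows[0,1) x cols[0,2) = 1x2
Op 6 cut(0, 0): punch at orig (0,0); cuts so far [(0, 0), (0, 1)]; region rows[0,1) x cols[0,2) = 1x2
Unfold 1 (reflect across v@2): 4 holes -> [(0, 0), (0, 1), (0, 2), (0, 3)]
Unfold 2 (reflect across h@1): 8 holes -> [(0, 0), (0, 1), (0, 2), (0, 3), (1, 0), (1, 1), (1, 2), (1, 3)]
Unfold 3 (reflect across h@2): 16 holes -> [(0, 0), (0, 1), (0, 2), (0, 3), (1, 0), (1, 1), (1, 2), (1, 3), (2, 0), (2, 1), (2, 2), (2, 3), (3, 0), (3, 1), (3, 2), (3, 3)]
Unfold 4 (reflect across v@4): 32 holes -> [(0, 0), (0, 1), (0, 2), (0, 3), (0, 4), (0, 5), (0, 6), (0, 7), (1, 0), (1, 1), (1, 2), (1, 3), (1, 4), (1, 5), (1, 6), (1, 7), (2, 0), (2, 1), (2, 2), (2, 3), (2, 4), (2, 5), (2, 6), (2, 7), (3, 0), (3, 1), (3, 2), (3, 3), (3, 4), (3, 5), (3, 6), (3, 7)]
Holes: [(0, 0), (0, 1), (0, 2), (0, 3), (0, 4), (0, 5), (0, 6), (0, 7), (1, 0), (1, 1), (1, 2), (1, 3), (1, 4), (1, 5), (1, 6), (1, 7), (2, 0), (2, 1), (2, 2), (2, 3), (2, 4), (2, 5), (2, 6), (2, 7), (3, 0), (3, 1), (3, 2), (3, 3), (3, 4), (3, 5), (3, 6), (3, 7)]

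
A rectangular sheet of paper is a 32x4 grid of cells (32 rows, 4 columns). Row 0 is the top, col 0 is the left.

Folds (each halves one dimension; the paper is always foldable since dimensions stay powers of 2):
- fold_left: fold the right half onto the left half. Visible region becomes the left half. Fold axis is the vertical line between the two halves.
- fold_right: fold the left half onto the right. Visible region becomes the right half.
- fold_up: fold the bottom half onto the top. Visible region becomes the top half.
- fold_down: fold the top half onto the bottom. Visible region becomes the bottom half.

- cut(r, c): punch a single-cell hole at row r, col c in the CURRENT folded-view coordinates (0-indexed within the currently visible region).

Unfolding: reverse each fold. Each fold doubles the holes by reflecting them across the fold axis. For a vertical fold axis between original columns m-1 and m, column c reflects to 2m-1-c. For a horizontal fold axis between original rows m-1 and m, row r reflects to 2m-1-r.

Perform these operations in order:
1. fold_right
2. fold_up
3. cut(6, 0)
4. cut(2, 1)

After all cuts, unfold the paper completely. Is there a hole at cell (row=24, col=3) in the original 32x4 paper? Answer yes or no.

Op 1 fold_right: fold axis v@2; visible region now rows[0,32) x cols[2,4) = 32x2
Op 2 fold_up: fold axis h@16; visible region now rows[0,16) x cols[2,4) = 16x2
Op 3 cut(6, 0): punch at orig (6,2); cuts so far [(6, 2)]; region rows[0,16) x cols[2,4) = 16x2
Op 4 cut(2, 1): punch at orig (2,3); cuts so far [(2, 3), (6, 2)]; region rows[0,16) x cols[2,4) = 16x2
Unfold 1 (reflect across h@16): 4 holes -> [(2, 3), (6, 2), (25, 2), (29, 3)]
Unfold 2 (reflect across v@2): 8 holes -> [(2, 0), (2, 3), (6, 1), (6, 2), (25, 1), (25, 2), (29, 0), (29, 3)]
Holes: [(2, 0), (2, 3), (6, 1), (6, 2), (25, 1), (25, 2), (29, 0), (29, 3)]

Answer: no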